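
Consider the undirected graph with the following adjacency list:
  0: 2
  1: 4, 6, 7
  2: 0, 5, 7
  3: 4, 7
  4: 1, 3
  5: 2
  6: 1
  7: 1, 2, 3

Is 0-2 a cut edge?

Yes

Removing 0-2 leaves no path between 0 and 2: the component count goes from 1 to 2. So it is a bridge.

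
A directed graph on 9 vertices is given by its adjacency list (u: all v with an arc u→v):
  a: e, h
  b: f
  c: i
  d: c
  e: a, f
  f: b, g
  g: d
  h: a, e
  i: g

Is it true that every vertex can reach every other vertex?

No

There is no directed path from d to f, so the graph is not strongly connected.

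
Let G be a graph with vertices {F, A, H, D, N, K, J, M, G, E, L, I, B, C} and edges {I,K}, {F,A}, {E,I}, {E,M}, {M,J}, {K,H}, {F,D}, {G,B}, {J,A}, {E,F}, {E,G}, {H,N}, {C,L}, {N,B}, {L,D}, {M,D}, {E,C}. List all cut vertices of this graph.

Removing E increases the component count from 1 to 2, so E is a cut vertex.
By contrast removing D leaves 1 component; it is not a cut vertex. No other vertex is a cut vertex either.

E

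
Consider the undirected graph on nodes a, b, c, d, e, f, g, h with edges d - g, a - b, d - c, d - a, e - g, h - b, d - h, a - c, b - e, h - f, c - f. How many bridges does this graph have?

0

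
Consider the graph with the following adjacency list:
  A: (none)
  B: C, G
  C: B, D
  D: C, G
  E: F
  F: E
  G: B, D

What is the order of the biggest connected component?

A is isolated — a component by itself.
Starting from E we can reach E, F. That is one component of size 2.
Starting from B we can reach B, C, D, G. That is one component of size 4.
The largest has 4 vertices.

4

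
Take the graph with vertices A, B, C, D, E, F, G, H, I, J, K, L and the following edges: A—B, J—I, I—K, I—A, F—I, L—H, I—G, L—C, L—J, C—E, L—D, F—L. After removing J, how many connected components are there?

With J gone, the remaining components are: {A, B, C, D, E, F, G, H, I, K, L}.
That is 1 component.

1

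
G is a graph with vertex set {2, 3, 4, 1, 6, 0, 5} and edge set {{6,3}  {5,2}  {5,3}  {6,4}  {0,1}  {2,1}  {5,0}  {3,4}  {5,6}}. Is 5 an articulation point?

Deleting 5 raises the number of components from 1 to 2, so 5 is a cut vertex.

Yes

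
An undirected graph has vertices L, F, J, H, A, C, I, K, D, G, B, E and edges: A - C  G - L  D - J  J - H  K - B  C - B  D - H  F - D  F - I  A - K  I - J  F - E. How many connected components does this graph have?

Starting from G we can reach G, L. That is one component of size 2.
Starting from A we can reach A, B, C, K. That is one component of size 4.
Starting from D we can reach D, E, F, H, I, J. That is one component of size 6.
Total: 3 components.

3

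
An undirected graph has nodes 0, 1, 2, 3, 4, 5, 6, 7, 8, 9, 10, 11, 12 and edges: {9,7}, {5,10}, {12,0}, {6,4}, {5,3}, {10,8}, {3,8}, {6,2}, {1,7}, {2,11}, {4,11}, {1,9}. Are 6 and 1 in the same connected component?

The component containing 6 is {2, 4, 6, 11}, and 1 is not in it.

No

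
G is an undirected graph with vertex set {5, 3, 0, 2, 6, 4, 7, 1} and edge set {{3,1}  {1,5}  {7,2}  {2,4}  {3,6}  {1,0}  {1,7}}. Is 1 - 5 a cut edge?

Removing 1 - 5 leaves no path between 1 and 5: the component count goes from 1 to 2. So it is a bridge.

Yes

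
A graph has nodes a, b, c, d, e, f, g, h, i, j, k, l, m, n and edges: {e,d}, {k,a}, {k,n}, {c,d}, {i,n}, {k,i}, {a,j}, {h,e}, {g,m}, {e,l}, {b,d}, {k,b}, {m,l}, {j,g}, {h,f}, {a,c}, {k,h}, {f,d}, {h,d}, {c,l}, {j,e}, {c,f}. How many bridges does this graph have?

The edges on the cycle k-i-n-k are not bridges since each lies on that cycle.
Every edge lies on some cycle, so there are no bridges.

0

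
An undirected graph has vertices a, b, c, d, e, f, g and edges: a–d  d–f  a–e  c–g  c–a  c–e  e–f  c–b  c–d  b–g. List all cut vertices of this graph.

Removing c increases the component count from 1 to 2, so c is a cut vertex.
By contrast removing g leaves 1 component; it is not a cut vertex. No other vertex is a cut vertex either.

c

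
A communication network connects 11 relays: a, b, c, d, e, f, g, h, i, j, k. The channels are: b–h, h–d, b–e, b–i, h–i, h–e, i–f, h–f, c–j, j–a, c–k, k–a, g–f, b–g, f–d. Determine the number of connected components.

Starting from a we can reach a, c, j, k. That is one component of size 4.
Starting from b we can reach b, d, e, f, g, h, i. That is one component of size 7.
Total: 2 components.

2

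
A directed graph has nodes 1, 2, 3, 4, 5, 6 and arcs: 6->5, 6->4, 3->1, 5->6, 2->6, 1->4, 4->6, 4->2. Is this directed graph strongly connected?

There is no directed path from 5 to 1, so the graph is not strongly connected.

No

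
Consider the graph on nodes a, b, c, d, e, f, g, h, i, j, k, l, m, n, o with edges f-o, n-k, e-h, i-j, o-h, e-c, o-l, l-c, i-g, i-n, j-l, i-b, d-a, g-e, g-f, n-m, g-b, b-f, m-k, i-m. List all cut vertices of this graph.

i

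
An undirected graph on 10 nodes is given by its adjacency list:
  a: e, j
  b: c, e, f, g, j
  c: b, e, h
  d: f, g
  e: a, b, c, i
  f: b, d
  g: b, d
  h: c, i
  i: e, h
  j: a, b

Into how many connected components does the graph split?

1

Starting from a we can reach a, b, c, d, e, f, g, h, i, j. That is one component of size 10.
Total: 1 component.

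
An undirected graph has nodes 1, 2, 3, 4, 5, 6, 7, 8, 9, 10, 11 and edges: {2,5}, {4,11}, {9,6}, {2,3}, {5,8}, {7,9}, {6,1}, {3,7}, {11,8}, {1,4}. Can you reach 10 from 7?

The component containing 7 is {1, 2, 3, 4, 5, 6, 7, 8, 9, 11}, and 10 is not in it.

No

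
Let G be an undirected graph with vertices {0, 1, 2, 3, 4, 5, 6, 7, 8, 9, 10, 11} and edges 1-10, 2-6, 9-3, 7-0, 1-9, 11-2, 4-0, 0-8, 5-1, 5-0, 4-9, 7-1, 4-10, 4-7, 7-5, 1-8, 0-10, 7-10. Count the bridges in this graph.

3

The edges on the cycle 4-7-5-1-8-0-4 are not bridges since each lies on that cycle.
But removing 3-9 disconnects 3 from 9; removing 11-2 disconnects 11 from 2; removing 2-6 disconnects 2 from 6 — these are bridges.
That makes 3 bridges.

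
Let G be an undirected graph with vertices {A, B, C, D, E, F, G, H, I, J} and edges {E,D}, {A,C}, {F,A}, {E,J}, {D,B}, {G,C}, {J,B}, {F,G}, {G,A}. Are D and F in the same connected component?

No

The component containing D is {B, D, E, J}, and F is not in it.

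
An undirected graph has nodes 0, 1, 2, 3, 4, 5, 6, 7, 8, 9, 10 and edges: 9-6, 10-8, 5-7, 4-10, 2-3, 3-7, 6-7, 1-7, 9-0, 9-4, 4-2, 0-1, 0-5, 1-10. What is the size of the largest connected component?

11

Starting from 0 we can reach 0, 1, 2, 3, 4, 5, 6, 7, 8, 9, 10. That is one component of size 11.
The largest has 11 vertices.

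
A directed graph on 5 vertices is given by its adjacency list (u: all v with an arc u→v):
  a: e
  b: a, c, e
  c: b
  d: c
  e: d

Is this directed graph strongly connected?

From b we can reach every vertex (a, b, c, d, e), and every vertex can reach b (a, b, c, d, e). So the whole graph is one strongly connected component.

Yes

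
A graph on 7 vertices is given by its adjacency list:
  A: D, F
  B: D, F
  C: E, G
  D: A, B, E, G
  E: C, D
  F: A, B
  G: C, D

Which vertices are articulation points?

D

Removing D increases the component count from 1 to 2, so D is a cut vertex.
By contrast removing C leaves 1 component; it is not a cut vertex. No other vertex is a cut vertex either.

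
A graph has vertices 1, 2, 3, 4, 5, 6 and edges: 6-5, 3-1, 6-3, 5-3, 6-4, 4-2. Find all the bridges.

1-3, 2-4, 4-6

The edges on the cycle 6-5-3-6 are not bridges since each lies on that cycle.
But removing 3-1 disconnects 3 from 1; removing 4-2 disconnects 4 from 2; removing 6-4 disconnects 6 from 4 — these are bridges.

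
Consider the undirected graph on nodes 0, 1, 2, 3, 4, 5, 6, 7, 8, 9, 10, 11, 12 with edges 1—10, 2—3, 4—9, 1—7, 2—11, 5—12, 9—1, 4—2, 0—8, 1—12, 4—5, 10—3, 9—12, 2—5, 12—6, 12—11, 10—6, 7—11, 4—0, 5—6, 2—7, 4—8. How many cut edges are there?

The edges on the cycle 4-0-8-4 are not bridges since each lies on that cycle.
Every edge lies on some cycle, so there are no bridges.

0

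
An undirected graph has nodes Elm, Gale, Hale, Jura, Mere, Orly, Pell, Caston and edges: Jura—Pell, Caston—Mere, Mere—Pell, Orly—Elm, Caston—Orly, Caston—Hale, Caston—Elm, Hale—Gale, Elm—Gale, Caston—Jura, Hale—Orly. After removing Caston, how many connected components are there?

With Caston gone, the remaining components are: {Jura, Mere, Pell}; {Elm, Gale, Hale, Orly}.
That is 2 components.

2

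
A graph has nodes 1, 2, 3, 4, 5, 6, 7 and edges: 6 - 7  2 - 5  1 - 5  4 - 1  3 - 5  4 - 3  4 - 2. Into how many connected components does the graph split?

Starting from 6 we can reach 6, 7. That is one component of size 2.
Starting from 1 we can reach 1, 2, 3, 4, 5. That is one component of size 5.
Total: 2 components.

2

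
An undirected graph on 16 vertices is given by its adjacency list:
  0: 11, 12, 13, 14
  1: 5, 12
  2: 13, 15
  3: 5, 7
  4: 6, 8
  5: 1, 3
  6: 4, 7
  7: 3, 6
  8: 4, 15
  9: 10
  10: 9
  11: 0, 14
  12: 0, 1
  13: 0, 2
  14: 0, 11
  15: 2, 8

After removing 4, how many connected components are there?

2

With 4 gone, the remaining components are: {9, 10}; {0, 1, 2, 3, 5, 6, 7, 8, 11, 12, 13, 14, 15}.
That is 2 components.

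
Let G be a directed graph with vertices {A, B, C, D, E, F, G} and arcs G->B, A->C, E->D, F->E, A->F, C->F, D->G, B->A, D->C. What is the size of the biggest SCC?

7

{A, B, C, D, E, F, G} are all mutually reachable — one SCC of size 7.
The largest has 7 vertices.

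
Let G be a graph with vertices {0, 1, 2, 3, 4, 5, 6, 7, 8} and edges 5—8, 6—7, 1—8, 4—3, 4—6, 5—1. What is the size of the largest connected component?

2 is isolated — a component by itself.
0 is isolated — a component by itself.
Starting from 1 we can reach 1, 5, 8. That is one component of size 3.
Starting from 3 we can reach 3, 4, 6, 7. That is one component of size 4.
The largest has 4 vertices.

4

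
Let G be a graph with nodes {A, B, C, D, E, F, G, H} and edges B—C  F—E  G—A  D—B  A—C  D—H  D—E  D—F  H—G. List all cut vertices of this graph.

Removing D increases the component count from 1 to 2, so D is a cut vertex.
By contrast removing F leaves 1 component; it is not a cut vertex. No other vertex is a cut vertex either.

D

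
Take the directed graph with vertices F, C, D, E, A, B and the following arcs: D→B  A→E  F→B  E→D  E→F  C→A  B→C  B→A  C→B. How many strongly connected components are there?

1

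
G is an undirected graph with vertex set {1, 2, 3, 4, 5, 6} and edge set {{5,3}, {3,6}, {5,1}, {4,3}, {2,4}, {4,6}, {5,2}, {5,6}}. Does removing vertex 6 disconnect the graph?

Deleting 6 leaves 1 component (was 1) (its neighbors 3, 4, 5 remain connected to each other), so 6 is not a cut vertex.

No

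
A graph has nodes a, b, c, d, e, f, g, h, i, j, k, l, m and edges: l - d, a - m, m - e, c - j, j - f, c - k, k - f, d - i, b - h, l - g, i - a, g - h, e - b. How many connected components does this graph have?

Starting from c we can reach c, f, j, k. That is one component of size 4.
Starting from a we can reach a, b, d, e, g, h, i, l, m. That is one component of size 9.
Total: 2 components.

2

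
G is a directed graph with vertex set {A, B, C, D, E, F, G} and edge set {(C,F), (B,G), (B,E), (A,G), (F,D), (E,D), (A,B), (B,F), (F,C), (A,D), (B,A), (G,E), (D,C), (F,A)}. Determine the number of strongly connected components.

1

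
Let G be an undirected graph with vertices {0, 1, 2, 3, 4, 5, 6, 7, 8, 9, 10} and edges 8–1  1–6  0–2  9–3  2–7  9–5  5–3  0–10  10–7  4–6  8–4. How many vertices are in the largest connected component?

4

Starting from 3 we can reach 3, 5, 9. That is one component of size 3.
Starting from 1 we can reach 1, 4, 6, 8. That is one component of size 4.
Starting from 0 we can reach 0, 2, 7, 10. That is one component of size 4.
The largest has 4 vertices.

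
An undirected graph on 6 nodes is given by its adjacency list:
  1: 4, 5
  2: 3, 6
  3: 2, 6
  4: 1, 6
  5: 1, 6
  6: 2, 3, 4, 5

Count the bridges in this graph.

The edges on the cycle 6-2-3-6 are not bridges since each lies on that cycle.
Every edge lies on some cycle, so there are no bridges.

0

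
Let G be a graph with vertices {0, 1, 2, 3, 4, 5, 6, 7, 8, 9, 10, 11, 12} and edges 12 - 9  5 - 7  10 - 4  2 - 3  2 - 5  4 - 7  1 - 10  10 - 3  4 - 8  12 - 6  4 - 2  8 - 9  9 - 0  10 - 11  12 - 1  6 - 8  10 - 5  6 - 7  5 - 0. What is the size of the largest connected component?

Starting from 0 we can reach 0, 1, 2, 3, 4, 5, 6, 7, 8, 9, 10, 11, 12. That is one component of size 13.
The largest has 13 vertices.

13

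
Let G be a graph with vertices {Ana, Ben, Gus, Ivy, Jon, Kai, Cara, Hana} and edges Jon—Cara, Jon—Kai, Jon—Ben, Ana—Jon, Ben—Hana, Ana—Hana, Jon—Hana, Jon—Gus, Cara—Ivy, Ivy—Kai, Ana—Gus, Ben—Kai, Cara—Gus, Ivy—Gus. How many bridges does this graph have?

The edges on the cycle Jon-Cara-Ivy-Gus-Jon are not bridges since each lies on that cycle.
Every edge lies on some cycle, so there are no bridges.

0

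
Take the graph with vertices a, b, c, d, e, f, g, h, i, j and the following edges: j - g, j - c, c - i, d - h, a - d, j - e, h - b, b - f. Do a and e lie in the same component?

No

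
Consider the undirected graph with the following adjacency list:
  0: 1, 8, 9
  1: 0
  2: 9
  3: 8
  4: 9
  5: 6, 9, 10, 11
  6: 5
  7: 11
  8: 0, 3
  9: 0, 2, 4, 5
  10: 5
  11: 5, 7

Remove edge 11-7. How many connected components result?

Before removal there is 1 component.
11-7 is a bridge — removing it separates 11's side from 7's side.
After removal: 2 components.

2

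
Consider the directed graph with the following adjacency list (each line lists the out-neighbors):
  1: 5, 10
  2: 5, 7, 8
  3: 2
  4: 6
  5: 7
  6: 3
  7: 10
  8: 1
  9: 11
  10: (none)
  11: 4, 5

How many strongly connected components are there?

{8} is an SCC by itself.
{5} is an SCC by itself.
{10} is an SCC by itself.
{6} is an SCC by itself.
{3} is an SCC by itself.
(and 6 more singleton SCCs)
That gives 11 strongly connected components.

11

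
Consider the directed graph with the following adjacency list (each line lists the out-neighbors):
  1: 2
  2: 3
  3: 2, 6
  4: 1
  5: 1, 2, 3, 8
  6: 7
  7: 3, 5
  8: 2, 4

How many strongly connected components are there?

{1, 2, 3, 4, 5, 6, 7, 8} are all mutually reachable — one SCC of size 8.
That gives 1 strongly connected component.

1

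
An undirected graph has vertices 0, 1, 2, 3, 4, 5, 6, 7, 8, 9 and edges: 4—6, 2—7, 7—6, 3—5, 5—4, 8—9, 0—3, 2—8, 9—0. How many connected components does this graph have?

2

1 is isolated — a component by itself.
Starting from 0 we can reach 0, 2, 3, 4, 5, 6, 7, 8, 9. That is one component of size 9.
Total: 2 components.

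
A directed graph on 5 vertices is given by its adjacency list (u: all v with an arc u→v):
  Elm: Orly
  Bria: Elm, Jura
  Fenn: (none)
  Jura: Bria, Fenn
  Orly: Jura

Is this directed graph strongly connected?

No

There is no directed path from Fenn to Bria, so the graph is not strongly connected.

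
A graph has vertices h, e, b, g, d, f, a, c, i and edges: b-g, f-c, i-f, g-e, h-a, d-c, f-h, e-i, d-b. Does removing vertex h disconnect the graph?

Yes

Deleting h raises the number of components from 1 to 2, so h is a cut vertex.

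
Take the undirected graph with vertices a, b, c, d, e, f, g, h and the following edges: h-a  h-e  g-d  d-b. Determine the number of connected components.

c is isolated — a component by itself.
f is isolated — a component by itself.
Starting from a we can reach a, e, h. That is one component of size 3.
Starting from b we can reach b, d, g. That is one component of size 3.
Total: 4 components.

4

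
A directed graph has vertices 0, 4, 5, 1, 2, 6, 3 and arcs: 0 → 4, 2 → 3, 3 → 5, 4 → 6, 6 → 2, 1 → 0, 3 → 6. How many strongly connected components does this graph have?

5

{2, 3, 6} are all mutually reachable — one SCC of size 3.
{1} is an SCC by itself.
{4} is an SCC by itself.
{5} is an SCC by itself.
{0} is an SCC by itself.
That gives 5 strongly connected components.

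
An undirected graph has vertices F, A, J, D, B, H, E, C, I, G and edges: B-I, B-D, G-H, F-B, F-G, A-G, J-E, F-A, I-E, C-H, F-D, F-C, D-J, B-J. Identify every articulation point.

F

Removing F increases the component count from 1 to 2, so F is a cut vertex.
By contrast removing I leaves 1 component; it is not a cut vertex. No other vertex is a cut vertex either.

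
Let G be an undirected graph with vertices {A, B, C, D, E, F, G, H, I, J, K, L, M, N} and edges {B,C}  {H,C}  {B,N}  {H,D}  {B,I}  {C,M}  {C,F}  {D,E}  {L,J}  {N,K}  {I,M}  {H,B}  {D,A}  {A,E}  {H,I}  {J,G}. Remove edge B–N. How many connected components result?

Before removal there are 2 components.
B–N is a bridge — removing it separates B's side from N's side.
After removal: 3 components.

3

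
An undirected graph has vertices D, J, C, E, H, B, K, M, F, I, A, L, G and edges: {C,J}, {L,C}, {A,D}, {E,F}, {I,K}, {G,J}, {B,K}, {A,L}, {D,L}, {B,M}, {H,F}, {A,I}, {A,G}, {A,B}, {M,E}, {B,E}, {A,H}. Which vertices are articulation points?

A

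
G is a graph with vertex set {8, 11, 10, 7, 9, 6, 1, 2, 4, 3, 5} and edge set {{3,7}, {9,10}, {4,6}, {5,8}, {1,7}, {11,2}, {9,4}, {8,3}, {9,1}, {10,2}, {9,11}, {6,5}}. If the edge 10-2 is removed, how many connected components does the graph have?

10 and 2 are still connected via 10-9-11-2, so the component count stays at 1.

1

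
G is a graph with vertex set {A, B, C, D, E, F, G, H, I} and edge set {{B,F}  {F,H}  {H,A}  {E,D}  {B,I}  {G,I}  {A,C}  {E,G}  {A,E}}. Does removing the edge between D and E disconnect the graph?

Removing D–E leaves no path between D and E: the component count goes from 1 to 2. So it is a bridge.

Yes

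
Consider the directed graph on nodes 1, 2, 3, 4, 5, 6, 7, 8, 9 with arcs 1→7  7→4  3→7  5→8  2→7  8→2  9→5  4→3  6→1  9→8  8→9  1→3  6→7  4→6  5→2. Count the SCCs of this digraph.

{1, 3, 4, 6, 7} are all mutually reachable — one SCC of size 5.
{5, 8, 9} are all mutually reachable — one SCC of size 3.
{2} is an SCC by itself.
That gives 3 strongly connected components.

3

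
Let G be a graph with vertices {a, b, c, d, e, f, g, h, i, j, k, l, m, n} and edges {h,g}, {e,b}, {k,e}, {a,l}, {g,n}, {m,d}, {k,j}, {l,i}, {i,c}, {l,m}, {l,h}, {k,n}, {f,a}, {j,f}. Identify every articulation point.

Removing e increases the component count from 1 to 2, so e is a cut vertex.
Removing i increases the component count from 1 to 2, so i is a cut vertex.
Removing k increases the component count from 1 to 2, so k is a cut vertex.
Likewise l, m are cut vertices.
By contrast removing j leaves 1 component; it is not a cut vertex. No other vertex is a cut vertex either.

e, i, k, l, m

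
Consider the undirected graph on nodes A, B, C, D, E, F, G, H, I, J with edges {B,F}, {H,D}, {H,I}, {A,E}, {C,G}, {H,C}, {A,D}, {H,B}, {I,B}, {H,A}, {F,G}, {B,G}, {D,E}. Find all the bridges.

none

The edges on the cycle H-I-B-H are not bridges since each lies on that cycle.
Every edge lies on some cycle, so there are no bridges.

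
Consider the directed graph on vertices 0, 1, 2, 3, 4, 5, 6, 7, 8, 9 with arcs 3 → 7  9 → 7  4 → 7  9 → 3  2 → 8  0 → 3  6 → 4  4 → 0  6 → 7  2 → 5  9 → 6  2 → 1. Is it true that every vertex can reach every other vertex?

There is no directed path from 9 to 2, so the graph is not strongly connected.

No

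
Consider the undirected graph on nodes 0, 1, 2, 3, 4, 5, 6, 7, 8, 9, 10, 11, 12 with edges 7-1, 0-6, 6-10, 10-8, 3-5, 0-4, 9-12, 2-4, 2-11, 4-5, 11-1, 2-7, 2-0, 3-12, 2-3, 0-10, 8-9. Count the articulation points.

Removing 2 increases the component count from 1 to 2, so 2 is a cut vertex.
By contrast removing 7 leaves 1 component; it is not a cut vertex. No other vertex is a cut vertex either.

1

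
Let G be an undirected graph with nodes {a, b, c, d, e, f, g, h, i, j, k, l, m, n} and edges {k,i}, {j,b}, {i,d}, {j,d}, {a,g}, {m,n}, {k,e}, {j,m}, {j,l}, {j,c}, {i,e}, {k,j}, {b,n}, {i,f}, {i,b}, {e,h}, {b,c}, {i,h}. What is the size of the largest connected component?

12

Starting from a we can reach a, g. That is one component of size 2.
Starting from b we can reach b, c, d, e, f, h, i, j, k, l, m, n. That is one component of size 12.
The largest has 12 vertices.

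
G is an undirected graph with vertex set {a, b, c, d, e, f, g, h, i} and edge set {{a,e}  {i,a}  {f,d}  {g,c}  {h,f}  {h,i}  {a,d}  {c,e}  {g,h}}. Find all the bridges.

none

The edges on the cycle h-i-a-d-f-h are not bridges since each lies on that cycle.
Every edge lies on some cycle, so there are no bridges.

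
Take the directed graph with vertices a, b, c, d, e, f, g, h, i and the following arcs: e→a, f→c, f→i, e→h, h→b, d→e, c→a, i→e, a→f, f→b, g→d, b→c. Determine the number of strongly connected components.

3

{a, b, c, e, f, h, i} are all mutually reachable — one SCC of size 7.
{d} is an SCC by itself.
{g} is an SCC by itself.
That gives 3 strongly connected components.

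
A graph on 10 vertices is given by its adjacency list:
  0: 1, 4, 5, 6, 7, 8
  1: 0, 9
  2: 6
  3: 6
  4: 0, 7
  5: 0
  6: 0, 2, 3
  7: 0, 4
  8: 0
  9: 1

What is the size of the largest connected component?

Starting from 0 we can reach 0, 1, 2, 3, 4, 5, 6, 7, 8, 9. That is one component of size 10.
The largest has 10 vertices.

10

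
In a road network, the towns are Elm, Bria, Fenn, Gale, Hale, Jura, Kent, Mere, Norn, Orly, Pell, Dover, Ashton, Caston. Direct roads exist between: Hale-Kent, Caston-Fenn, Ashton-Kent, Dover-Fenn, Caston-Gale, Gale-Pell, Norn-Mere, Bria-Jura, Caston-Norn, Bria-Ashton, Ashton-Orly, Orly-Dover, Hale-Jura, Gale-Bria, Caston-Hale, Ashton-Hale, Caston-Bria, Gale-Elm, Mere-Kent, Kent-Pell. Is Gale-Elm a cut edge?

Yes

Removing Gale-Elm leaves no path between Gale and Elm: the component count goes from 1 to 2. So it is a bridge.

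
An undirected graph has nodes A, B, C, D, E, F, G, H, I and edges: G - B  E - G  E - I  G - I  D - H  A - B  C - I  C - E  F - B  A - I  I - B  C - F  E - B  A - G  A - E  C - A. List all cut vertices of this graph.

Removing B, for instance, still leaves 2 components. No single vertex removal increases the component count — the graph has no articulation points.

none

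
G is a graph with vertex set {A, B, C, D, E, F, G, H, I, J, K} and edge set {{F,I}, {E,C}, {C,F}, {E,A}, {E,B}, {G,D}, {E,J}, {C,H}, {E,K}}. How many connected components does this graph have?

Starting from D we can reach D, G. That is one component of size 2.
Starting from A we can reach A, B, C, E, F, H, I, J, K. That is one component of size 9.
Total: 2 components.

2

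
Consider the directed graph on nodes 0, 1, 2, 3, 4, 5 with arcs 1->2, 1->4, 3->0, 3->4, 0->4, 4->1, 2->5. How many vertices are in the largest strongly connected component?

2

{1, 4} are all mutually reachable — one SCC of size 2.
{5} is an SCC by itself.
{3} is an SCC by itself.
{0} is an SCC by itself.
{2} is an SCC by itself.
The largest has 2 vertices.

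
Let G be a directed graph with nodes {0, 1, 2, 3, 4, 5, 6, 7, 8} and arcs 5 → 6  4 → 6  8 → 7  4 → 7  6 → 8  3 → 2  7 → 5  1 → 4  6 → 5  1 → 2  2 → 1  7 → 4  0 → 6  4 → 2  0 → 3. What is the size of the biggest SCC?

{1, 2, 4, 5, 6, 7, 8} are all mutually reachable — one SCC of size 7.
{0} is an SCC by itself.
{3} is an SCC by itself.
The largest has 7 vertices.

7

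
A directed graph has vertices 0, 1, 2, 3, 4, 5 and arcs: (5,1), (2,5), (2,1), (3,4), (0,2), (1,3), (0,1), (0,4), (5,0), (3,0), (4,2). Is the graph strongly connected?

Yes

From 4 we can reach every vertex (0, 1, 2, 3, 4, 5), and every vertex can reach 4 (0, 1, 2, 3, 4, 5). So the whole graph is one strongly connected component.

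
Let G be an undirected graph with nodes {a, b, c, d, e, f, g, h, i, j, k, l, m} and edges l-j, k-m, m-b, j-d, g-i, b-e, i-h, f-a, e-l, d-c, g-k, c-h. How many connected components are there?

2

Starting from a we can reach a, f. That is one component of size 2.
Starting from b we can reach b, c, d, e, g, h, i, j, k, l, m. That is one component of size 11.
Total: 2 components.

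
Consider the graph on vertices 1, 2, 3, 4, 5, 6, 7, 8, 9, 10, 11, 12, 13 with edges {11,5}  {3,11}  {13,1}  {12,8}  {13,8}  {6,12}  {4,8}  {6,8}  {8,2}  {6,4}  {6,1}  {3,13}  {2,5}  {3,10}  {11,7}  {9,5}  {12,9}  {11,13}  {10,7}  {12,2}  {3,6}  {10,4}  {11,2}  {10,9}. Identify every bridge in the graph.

none

The edges on the cycle 3-10-7-11-3 are not bridges since each lies on that cycle.
Every edge lies on some cycle, so there are no bridges.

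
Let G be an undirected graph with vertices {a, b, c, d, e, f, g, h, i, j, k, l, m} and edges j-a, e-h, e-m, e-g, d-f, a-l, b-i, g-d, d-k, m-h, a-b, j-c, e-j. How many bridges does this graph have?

The edges on the cycle e-m-h-e are not bridges since each lies on that cycle.
But removing k-d disconnects k from d; removing g-e disconnects g from e; removing d-f disconnects d from f; removing a-b disconnects a from b — these are bridges.
In total 10 edges are bridges.

10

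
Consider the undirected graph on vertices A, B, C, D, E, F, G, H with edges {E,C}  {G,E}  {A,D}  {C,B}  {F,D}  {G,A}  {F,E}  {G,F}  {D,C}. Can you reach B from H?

The component containing H is {H}, and B is not in it.

No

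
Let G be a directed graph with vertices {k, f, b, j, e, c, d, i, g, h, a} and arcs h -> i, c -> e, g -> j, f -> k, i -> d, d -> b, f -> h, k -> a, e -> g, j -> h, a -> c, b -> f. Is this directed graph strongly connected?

Yes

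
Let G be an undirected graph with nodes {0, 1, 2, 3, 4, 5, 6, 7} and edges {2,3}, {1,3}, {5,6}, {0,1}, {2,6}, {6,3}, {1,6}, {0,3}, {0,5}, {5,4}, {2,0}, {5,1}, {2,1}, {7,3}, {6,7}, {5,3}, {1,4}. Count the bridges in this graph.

0

The edges on the cycle 2-0-5-4-1-2 are not bridges since each lies on that cycle.
Every edge lies on some cycle, so there are no bridges.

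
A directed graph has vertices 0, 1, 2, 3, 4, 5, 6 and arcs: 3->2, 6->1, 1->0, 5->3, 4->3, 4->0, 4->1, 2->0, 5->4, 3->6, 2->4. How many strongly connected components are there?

5

{2, 3, 4} are all mutually reachable — one SCC of size 3.
{6} is an SCC by itself.
{0} is an SCC by itself.
{1} is an SCC by itself.
{5} is an SCC by itself.
That gives 5 strongly connected components.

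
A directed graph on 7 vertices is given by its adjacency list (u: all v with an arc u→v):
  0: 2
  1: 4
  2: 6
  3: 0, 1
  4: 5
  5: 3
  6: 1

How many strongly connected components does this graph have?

1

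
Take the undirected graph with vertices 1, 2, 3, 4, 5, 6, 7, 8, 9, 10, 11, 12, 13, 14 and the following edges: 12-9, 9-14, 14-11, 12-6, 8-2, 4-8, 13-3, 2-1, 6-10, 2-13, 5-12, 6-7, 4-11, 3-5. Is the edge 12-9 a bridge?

After removing 12-9, the path 12-5-3-13-2-8-4-11-14-9 still connects them, so the edge is not a bridge.

No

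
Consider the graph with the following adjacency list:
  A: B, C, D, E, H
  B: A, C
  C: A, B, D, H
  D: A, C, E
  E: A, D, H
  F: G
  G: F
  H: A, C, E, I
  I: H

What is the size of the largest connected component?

7

Starting from F we can reach F, G. That is one component of size 2.
Starting from A we can reach A, B, C, D, E, H, I. That is one component of size 7.
The largest has 7 vertices.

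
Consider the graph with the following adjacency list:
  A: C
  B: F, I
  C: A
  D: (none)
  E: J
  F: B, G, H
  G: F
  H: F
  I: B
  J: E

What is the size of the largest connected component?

D is isolated — a component by itself.
Starting from A we can reach A, C. That is one component of size 2.
Starting from E we can reach E, J. That is one component of size 2.
Starting from B we can reach B, F, G, H, I. That is one component of size 5.
The largest has 5 vertices.

5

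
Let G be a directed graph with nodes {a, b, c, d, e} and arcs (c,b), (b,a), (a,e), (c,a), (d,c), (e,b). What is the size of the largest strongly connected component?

{a, b, e} are all mutually reachable — one SCC of size 3.
{c} is an SCC by itself.
{d} is an SCC by itself.
The largest has 3 vertices.

3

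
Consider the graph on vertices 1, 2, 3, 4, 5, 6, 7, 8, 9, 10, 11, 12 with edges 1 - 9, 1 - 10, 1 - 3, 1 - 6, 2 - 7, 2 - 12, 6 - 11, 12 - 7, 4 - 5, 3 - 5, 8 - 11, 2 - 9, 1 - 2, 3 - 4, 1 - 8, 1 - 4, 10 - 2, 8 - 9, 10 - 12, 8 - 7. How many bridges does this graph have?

The edges on the cycle 1-3-5-4-1 are not bridges since each lies on that cycle.
Every edge lies on some cycle, so there are no bridges.

0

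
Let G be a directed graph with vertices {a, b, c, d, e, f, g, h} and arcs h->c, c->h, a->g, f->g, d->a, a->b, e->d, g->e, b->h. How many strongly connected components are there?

{a, d, e, g} are all mutually reachable — one SCC of size 4.
{c, h} are all mutually reachable — one SCC of size 2.
{f} is an SCC by itself.
{b} is an SCC by itself.
That gives 4 strongly connected components.

4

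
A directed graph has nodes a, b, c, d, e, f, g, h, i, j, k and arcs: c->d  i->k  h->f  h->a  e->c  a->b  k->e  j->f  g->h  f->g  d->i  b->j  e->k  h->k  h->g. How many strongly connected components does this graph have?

{a, b, f, g, h, j} are all mutually reachable — one SCC of size 6.
{c, d, e, i, k} are all mutually reachable — one SCC of size 5.
That gives 2 strongly connected components.

2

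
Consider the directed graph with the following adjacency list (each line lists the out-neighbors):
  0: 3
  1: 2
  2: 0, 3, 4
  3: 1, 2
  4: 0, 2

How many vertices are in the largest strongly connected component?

{0, 1, 2, 3, 4} are all mutually reachable — one SCC of size 5.
The largest has 5 vertices.

5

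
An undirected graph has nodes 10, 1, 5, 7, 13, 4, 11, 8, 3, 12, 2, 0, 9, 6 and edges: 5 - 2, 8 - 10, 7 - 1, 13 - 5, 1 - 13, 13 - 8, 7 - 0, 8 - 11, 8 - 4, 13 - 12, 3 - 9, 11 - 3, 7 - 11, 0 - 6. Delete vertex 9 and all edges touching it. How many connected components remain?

With 9 gone, the remaining components are: {0, 1, 2, 3, 4, 5, 6, 7, 8, 10, 11, 12, 13}.
That is 1 component.

1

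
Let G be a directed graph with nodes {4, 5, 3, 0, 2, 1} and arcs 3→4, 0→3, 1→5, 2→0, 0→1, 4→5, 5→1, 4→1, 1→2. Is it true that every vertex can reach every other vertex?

Yes

From 4 we can reach every vertex (0, 1, 2, 3, 4, 5), and every vertex can reach 4 (0, 1, 2, 3, 4, 5). So the whole graph is one strongly connected component.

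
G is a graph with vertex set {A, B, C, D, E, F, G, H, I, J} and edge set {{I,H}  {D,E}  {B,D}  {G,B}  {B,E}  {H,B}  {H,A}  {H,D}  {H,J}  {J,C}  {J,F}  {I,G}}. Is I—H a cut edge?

After removing I—H, the path I-G-B-H still connects them, so the edge is not a bridge.

No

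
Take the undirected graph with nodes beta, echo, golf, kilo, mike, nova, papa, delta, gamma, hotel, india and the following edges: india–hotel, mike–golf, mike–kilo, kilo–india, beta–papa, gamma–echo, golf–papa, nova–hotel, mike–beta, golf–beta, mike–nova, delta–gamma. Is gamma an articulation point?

Yes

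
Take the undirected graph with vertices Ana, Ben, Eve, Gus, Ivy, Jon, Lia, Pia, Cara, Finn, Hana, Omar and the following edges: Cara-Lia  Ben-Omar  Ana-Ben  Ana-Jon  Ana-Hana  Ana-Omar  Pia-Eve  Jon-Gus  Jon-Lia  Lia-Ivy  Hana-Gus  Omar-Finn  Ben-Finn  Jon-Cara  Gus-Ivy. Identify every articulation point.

Removing Ana increases the component count from 2 to 3, so Ana is a cut vertex.
By contrast removing Jon leaves 2 components; it is not a cut vertex. No other vertex is a cut vertex either.

Ana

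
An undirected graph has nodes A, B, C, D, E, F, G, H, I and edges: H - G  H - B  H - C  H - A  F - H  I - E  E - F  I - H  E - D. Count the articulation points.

2

Removing E increases the component count from 1 to 2, so E is a cut vertex.
Removing H increases the component count from 1 to 5, so H is a cut vertex.
By contrast removing A leaves 1 component; it is not a cut vertex. No other vertex is a cut vertex either.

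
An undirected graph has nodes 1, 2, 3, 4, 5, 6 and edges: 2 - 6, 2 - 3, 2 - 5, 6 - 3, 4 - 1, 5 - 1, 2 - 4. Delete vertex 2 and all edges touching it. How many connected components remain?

With 2 gone, the remaining components are: {3, 6}; {1, 4, 5}.
That is 2 components.

2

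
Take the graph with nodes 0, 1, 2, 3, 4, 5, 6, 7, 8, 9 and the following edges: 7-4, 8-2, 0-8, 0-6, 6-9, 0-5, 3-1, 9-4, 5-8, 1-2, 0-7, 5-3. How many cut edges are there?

0

The edges on the cycle 0-5-3-1-2-8-0 are not bridges since each lies on that cycle.
Every edge lies on some cycle, so there are no bridges.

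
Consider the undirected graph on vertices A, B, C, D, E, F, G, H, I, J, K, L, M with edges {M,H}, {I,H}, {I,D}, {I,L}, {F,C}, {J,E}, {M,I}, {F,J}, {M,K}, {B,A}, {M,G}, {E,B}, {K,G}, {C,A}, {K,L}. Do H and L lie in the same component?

Yes

From H we can reach D, G, H, I, K, L, M, which includes L.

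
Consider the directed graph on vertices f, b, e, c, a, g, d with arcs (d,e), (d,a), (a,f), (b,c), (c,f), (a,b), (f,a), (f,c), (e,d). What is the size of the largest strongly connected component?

4

{a, b, c, f} are all mutually reachable — one SCC of size 4.
{d, e} are all mutually reachable — one SCC of size 2.
{g} is an SCC by itself.
The largest has 4 vertices.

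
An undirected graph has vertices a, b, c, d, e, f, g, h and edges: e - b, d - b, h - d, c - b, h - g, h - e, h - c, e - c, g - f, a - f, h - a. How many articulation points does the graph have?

Removing h increases the component count from 1 to 2, so h is a cut vertex.
By contrast removing e leaves 1 component; it is not a cut vertex. No other vertex is a cut vertex either.

1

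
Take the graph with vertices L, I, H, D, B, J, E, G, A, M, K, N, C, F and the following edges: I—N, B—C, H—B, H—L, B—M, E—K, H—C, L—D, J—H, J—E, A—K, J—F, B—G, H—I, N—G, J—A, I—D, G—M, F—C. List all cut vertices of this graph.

J

Removing J increases the component count from 1 to 2, so J is a cut vertex.
By contrast removing C leaves 1 component; it is not a cut vertex. No other vertex is a cut vertex either.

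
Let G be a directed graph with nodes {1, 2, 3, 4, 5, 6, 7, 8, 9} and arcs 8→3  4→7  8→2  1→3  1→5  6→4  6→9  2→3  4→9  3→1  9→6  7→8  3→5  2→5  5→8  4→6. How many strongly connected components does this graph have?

{1, 2, 3, 5, 8} are all mutually reachable — one SCC of size 5.
{4, 6, 9} are all mutually reachable — one SCC of size 3.
{7} is an SCC by itself.
That gives 3 strongly connected components.

3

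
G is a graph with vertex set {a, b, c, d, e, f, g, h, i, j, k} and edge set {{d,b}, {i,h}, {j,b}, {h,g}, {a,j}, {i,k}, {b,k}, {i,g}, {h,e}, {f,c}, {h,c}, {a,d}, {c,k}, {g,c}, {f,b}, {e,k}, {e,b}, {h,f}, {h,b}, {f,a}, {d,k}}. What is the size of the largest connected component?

Starting from a we can reach a, b, c, d, e, f, g, h, i, j, k. That is one component of size 11.
The largest has 11 vertices.

11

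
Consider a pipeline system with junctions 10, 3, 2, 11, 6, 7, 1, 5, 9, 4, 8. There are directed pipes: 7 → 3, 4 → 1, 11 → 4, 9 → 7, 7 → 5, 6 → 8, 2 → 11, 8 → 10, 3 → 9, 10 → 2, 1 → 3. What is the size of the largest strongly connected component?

{3, 7, 9} are all mutually reachable — one SCC of size 3.
{2} is an SCC by itself.
{8} is an SCC by itself.
{5} is an SCC by itself.
{11} is an SCC by itself.
(and 4 more singleton SCCs)
The largest has 3 vertices.

3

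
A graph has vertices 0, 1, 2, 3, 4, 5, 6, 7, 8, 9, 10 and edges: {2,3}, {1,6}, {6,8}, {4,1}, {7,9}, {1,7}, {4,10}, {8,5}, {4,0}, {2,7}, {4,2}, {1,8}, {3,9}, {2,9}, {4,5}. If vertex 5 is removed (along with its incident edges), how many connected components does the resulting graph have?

1

With 5 gone, the remaining components are: {0, 1, 2, 3, 4, 6, 7, 8, 9, 10}.
That is 1 component.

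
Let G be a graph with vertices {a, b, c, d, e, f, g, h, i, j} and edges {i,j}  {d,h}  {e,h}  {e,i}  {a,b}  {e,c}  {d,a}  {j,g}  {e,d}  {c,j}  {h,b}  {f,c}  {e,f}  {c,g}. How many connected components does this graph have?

1

Starting from a we can reach a, b, c, d, e, f, g, h, i, j. That is one component of size 10.
Total: 1 component.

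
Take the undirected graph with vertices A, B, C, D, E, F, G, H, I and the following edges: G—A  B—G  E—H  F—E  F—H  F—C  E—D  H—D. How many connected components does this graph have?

3

I is isolated — a component by itself.
Starting from A we can reach A, B, G. That is one component of size 3.
Starting from C we can reach C, D, E, F, H. That is one component of size 5.
Total: 3 components.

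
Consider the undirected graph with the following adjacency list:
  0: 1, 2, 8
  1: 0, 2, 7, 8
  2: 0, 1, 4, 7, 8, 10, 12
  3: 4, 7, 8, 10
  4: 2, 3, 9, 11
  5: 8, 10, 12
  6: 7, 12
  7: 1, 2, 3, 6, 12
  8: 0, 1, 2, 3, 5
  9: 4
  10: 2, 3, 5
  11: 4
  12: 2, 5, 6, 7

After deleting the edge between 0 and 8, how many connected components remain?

0 and 8 are still connected via 0-1-8, so the component count stays at 1.

1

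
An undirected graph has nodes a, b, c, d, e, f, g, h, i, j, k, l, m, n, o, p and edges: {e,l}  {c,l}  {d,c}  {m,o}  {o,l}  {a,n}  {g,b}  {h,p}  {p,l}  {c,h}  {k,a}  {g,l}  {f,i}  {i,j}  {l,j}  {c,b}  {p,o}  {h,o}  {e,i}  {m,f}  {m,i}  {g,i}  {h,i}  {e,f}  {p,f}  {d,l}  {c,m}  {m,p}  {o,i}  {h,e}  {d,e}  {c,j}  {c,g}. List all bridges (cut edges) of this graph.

a-k, a-n

The edges on the cycle c-m-f-i-e-h-c are not bridges since each lies on that cycle.
But removing k - a disconnects k from a; removing a - n disconnects a from n — these are bridges.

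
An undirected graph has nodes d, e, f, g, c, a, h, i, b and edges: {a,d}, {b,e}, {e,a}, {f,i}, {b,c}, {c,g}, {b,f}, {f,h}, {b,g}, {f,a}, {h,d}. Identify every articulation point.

b, f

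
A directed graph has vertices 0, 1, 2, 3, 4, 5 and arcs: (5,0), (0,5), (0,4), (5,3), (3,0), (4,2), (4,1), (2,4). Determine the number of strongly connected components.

3

{0, 3, 5} are all mutually reachable — one SCC of size 3.
{2, 4} are all mutually reachable — one SCC of size 2.
{1} is an SCC by itself.
That gives 3 strongly connected components.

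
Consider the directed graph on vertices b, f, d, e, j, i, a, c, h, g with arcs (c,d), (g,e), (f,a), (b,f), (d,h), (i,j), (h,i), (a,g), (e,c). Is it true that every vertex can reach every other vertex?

No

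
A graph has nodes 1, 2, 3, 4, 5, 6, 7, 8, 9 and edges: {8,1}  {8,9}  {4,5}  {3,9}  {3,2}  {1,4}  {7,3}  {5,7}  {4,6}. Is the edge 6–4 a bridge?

Yes

Removing 6–4 leaves no path between 6 and 4: the component count goes from 1 to 2. So it is a bridge.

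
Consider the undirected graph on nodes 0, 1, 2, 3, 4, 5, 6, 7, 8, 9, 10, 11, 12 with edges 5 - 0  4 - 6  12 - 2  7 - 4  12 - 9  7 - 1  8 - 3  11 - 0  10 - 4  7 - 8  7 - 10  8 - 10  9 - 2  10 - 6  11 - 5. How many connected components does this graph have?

Starting from 2 we can reach 2, 9, 12. That is one component of size 3.
Starting from 0 we can reach 0, 5, 11. That is one component of size 3.
Starting from 1 we can reach 1, 3, 4, 6, 7, 8, 10. That is one component of size 7.
Total: 3 components.

3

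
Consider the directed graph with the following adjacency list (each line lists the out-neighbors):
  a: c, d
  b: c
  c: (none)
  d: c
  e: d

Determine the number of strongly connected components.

{e} is an SCC by itself.
{c} is an SCC by itself.
{b} is an SCC by itself.
{d} is an SCC by itself.
{a} is an SCC by itself.
That gives 5 strongly connected components.

5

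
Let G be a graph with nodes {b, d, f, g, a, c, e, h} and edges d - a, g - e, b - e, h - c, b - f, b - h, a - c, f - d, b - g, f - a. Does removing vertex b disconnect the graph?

Deleting b raises the number of components from 1 to 2, so b is a cut vertex.

Yes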